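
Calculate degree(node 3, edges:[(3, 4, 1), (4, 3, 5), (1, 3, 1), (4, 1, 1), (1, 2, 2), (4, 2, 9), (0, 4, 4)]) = 3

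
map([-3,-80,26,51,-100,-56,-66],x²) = [9, 6400, 676, 2601, 10000, 3136, 4356]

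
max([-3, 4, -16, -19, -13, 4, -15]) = 4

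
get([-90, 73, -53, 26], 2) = -53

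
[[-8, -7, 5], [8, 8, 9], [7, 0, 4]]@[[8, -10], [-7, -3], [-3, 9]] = C[0][0] = (-8)*(8) + (-7)*(-7) + (5)*(-3) = -30
C[0][1] = (-8)*(-10) + (-7)*(-3) + (5)*(9) = 146
C[1][0] = (8)*(8) + (8)*(-7) + (9)*(-3) = -19
C[1][1] = (8)*(-10) + (8)*(-3) + (9)*(9) = -23
C[2][0] = (7)*(8) + (0)*(-7) + (4)*(-3) = 44
C[2][1] = (7)*(-10) + (0)*(-3) + (4)*(9) = -34
= [[-30, 146], [-19, -23], [44, -34]]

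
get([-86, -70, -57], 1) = -70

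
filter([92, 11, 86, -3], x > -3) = [92, 11, 86]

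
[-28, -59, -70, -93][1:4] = [-59, -70, -93]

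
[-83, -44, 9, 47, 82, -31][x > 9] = [47, 82]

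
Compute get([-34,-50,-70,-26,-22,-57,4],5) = -57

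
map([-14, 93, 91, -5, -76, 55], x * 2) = [-28, 186, 182, -10, -152, 110]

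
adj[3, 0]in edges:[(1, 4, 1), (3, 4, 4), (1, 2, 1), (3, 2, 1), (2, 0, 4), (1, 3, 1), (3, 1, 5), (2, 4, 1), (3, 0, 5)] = 5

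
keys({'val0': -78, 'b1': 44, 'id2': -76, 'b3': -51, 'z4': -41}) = ['val0', 'b1', 'id2', 'b3', 'z4']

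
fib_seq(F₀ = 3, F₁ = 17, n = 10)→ [3, 17, 20, 37, 57, 94, 151, 245, 396, 641]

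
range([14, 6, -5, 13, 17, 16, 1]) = 22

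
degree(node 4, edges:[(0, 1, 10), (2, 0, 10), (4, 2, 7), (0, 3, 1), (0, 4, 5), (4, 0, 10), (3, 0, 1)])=incident: (4,2), (0,4), (4,0)
= 3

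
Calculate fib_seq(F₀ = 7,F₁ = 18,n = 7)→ [7, 18, 25, 43, 68, 111, 179]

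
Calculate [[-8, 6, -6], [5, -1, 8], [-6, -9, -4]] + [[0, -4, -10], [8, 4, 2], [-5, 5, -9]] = [[-8, 2, -16], [13, 3, 10], [-11, -4, -13]]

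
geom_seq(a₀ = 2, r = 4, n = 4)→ a_0 = 2*4^0 = 2
a_1 = 2*4^1 = 8
a_2 = 2*4^2 = 32
...
= [2, 8, 32, 128]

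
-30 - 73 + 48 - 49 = -104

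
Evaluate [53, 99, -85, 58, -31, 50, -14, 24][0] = 53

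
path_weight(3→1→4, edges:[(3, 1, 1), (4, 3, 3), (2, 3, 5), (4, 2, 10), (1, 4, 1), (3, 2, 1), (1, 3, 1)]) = w(3→1)=1 + w(1→4)=1
= 2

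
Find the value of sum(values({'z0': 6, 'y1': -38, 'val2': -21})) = -53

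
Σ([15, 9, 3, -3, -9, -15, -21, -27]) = -48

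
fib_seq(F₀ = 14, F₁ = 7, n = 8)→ [14, 7, 21, 28, 49, 77, 126, 203]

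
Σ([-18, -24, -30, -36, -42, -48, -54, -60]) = (-18) + (-24) + (-30) + (-36) + (-42) + (-48) + (-54) + (-60)
= -312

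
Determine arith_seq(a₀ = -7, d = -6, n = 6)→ [-7, -13, -19, -25, -31, -37]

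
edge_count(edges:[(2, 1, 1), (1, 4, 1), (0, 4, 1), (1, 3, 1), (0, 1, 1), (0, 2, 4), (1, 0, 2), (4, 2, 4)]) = 8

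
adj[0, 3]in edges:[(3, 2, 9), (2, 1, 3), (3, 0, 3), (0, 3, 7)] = 7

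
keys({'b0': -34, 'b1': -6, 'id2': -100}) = ['b0', 'b1', 'id2']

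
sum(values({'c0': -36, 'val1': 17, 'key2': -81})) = -100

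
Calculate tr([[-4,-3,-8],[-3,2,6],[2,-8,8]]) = 6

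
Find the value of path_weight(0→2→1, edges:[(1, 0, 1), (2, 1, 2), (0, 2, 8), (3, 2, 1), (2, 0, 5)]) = 10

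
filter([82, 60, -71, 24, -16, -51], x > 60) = [82]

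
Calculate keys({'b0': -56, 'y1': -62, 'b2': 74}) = ['b0', 'y1', 'b2']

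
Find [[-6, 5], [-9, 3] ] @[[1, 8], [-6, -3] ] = [[-36, -63], [-27, -81]]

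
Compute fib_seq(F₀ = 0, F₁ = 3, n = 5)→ F_2 = F_1 + F_0 = 3
F_3 = F_2 + F_1 = 6
F_4 = F_3 + F_2 = 9
= [0, 3, 3, 6, 9]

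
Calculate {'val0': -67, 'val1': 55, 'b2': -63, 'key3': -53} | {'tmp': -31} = {'val0': -67, 'val1': 55, 'b2': -63, 'key3': -53, 'tmp': -31}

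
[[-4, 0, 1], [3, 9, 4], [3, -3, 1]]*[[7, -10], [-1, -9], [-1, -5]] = C[0][0] = (-4)*(7) + (0)*(-1) + (1)*(-1) = -29
C[0][1] = (-4)*(-10) + (0)*(-9) + (1)*(-5) = 35
C[1][0] = (3)*(7) + (9)*(-1) + (4)*(-1) = 8
C[1][1] = (3)*(-10) + (9)*(-9) + (4)*(-5) = -131
C[2][0] = (3)*(7) + (-3)*(-1) + (1)*(-1) = 23
C[2][1] = (3)*(-10) + (-3)*(-9) + (1)*(-5) = -8
= [[-29, 35], [8, -131], [23, -8]]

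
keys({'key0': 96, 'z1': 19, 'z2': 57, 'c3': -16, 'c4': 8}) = ['key0', 'z1', 'z2', 'c3', 'c4']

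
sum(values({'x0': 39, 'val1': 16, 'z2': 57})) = 39 + 16 + 57
= 112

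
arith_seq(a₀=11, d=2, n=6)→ a_0 = 11 + 0*2 = 11
a_1 = 11 + 1*2 = 13
a_2 = 11 + 2*2 = 15
...
= [11, 13, 15, 17, 19, 21]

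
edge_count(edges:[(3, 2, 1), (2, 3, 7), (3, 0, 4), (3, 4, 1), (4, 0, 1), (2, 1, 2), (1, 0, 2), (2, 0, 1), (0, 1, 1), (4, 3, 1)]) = 10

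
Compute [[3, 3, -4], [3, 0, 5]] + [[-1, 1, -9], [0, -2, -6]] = [[2, 4, -13], [3, -2, -1]]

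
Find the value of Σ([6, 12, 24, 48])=90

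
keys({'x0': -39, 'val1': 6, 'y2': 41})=['x0', 'val1', 'y2']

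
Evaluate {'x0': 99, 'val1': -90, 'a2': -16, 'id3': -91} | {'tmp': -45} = {'x0': 99, 'val1': -90, 'a2': -16, 'id3': -91, 'tmp': -45}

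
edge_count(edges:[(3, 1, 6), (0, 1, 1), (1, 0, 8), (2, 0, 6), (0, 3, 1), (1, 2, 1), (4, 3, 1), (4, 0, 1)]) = 8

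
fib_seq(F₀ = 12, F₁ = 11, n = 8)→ F_2 = F_1 + F_0 = 23
F_3 = F_2 + F_1 = 34
F_4 = F_3 + F_2 = 57
...
= [12, 11, 23, 34, 57, 91, 148, 239]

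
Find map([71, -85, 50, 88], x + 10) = 71+10=81, -85+10=-75, 50+10=60, 88+10=98
= [81, -75, 60, 98]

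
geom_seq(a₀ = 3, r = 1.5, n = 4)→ [3.0, 4.5, 6.75, 10.125]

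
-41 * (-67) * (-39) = -107133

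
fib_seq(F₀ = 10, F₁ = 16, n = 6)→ [10, 16, 26, 42, 68, 110]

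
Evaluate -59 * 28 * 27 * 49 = -2185596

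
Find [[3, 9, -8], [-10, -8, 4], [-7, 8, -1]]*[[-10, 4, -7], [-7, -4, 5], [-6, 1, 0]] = [[-45, -32, 24], [132, -4, 30], [20, -61, 89]]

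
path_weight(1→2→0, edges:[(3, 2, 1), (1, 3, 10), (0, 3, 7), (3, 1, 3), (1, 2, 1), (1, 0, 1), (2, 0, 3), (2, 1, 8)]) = w(1→2)=1 + w(2→0)=3
= 4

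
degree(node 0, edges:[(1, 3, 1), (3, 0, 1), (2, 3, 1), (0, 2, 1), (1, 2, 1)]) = 2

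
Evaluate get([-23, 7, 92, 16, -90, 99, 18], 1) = 7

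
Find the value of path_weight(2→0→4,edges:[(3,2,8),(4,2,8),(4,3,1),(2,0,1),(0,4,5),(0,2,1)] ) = 6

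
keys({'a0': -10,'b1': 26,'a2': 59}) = ['a0', 'b1', 'a2']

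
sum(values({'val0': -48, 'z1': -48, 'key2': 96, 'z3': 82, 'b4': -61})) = 21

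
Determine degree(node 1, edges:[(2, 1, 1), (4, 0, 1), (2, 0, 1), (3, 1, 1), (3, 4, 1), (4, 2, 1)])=incident: (2,1), (3,1)
= 2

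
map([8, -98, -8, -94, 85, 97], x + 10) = [18, -88, 2, -84, 95, 107]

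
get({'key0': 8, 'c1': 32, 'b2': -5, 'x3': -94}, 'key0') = 8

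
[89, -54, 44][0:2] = [89, -54]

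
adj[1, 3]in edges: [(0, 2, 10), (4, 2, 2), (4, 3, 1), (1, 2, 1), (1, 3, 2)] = 2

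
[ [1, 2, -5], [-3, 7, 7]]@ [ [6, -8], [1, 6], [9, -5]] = [[-37, 29], [52, 31]]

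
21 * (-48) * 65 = -65520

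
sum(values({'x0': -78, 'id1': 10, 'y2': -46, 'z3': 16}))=-98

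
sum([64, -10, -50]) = 64 + (-10) + (-50)
= 4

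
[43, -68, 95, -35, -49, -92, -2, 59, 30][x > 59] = keep x where x > 59: 43✗, -68✗, 95✓, -35✗, -49✗, -92✗, -2✗, 59✗, 30✗
= [95]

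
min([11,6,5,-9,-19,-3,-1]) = -19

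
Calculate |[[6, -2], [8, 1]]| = 22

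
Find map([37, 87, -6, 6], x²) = (37)²=1369, (87)²=7569, (-6)²=36, (6)²=36
= [1369, 7569, 36, 36]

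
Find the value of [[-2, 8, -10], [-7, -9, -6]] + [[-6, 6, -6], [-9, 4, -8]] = [[-8, 14, -16], [-16, -5, -14]]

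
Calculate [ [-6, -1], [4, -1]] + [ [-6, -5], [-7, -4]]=[[-12, -6], [-3, -5]]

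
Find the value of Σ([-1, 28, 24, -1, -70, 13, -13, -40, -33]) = (-1) + 28 + 24 + (-1) + (-70) + 13 + (-13) + (-40) + (-33)
= -93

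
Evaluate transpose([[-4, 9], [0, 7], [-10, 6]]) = [[-4, 0, -10], [9, 7, 6]]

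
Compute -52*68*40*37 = -5233280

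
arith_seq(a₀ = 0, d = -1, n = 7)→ [0, -1, -2, -3, -4, -5, -6]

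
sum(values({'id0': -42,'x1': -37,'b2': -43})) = -122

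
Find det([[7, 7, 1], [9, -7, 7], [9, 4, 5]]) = (1)*(7)*det([[-7, 7], [4, 5]]) + (-1)*(7)*det([[9, 7], [9, 5]]) + (1)*(1)*det([[9, -7], [9, 4]])
= -441 + 126 + 99
= -216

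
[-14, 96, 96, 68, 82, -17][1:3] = [96, 96]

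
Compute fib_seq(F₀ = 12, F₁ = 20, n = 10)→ F_2 = F_1 + F_0 = 32
F_3 = F_2 + F_1 = 52
F_4 = F_3 + F_2 = 84
...
= [12, 20, 32, 52, 84, 136, 220, 356, 576, 932]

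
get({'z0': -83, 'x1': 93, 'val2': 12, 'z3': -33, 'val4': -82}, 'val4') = -82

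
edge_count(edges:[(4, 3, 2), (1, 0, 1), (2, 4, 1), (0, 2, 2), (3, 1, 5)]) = 5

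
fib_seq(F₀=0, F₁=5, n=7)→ F_2 = F_1 + F_0 = 5
F_3 = F_2 + F_1 = 10
F_4 = F_3 + F_2 = 15
...
= [0, 5, 5, 10, 15, 25, 40]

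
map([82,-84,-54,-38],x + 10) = 82+10=92, -84+10=-74, -54+10=-44, -38+10=-28
= [92, -74, -44, -28]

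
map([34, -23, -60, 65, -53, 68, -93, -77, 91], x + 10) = [44, -13, -50, 75, -43, 78, -83, -67, 101]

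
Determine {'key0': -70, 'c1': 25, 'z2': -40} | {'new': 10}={'key0': -70, 'c1': 25, 'z2': -40, 'new': 10}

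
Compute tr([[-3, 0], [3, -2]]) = -5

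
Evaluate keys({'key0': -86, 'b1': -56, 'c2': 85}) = ['key0', 'b1', 'c2']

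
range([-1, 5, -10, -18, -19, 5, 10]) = 29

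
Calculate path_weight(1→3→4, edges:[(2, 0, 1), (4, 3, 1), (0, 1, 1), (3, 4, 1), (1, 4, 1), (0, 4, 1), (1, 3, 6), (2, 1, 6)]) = w(1→3)=6 + w(3→4)=1
= 7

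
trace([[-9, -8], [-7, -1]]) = diagonal: (-9) + (-1)
= -10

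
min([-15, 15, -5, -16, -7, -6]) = -16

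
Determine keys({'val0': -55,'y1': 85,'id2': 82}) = ['val0', 'y1', 'id2']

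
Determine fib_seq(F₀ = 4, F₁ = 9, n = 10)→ F_2 = F_1 + F_0 = 13
F_3 = F_2 + F_1 = 22
F_4 = F_3 + F_2 = 35
...
= [4, 9, 13, 22, 35, 57, 92, 149, 241, 390]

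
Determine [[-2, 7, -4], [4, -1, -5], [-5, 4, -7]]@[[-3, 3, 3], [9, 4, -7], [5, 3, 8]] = C[0][0] = (-2)*(-3) + (7)*(9) + (-4)*(5) = 49
C[0][1] = (-2)*(3) + (7)*(4) + (-4)*(3) = 10
C[0][2] = (-2)*(3) + (7)*(-7) + (-4)*(8) = -87
C[1][0] = (4)*(-3) + (-1)*(9) + (-5)*(5) = -46
C[1][1] = (4)*(3) + (-1)*(4) + (-5)*(3) = -7
C[1][2] = (4)*(3) + (-1)*(-7) + (-5)*(8) = -21
... (3 more cells)
= [[49, 10, -87], [-46, -7, -21], [16, -20, -99]]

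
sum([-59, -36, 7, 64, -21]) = (-59) + (-36) + 7 + 64 + (-21)
= -45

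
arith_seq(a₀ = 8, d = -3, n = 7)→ a_0 = 8 + 0*-3 = 8
a_1 = 8 + 1*-3 = 5
a_2 = 8 + 2*-3 = 2
...
= [8, 5, 2, -1, -4, -7, -10]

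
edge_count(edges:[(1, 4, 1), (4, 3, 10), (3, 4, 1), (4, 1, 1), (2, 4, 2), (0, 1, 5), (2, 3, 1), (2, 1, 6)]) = 8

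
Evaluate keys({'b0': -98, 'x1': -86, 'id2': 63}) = ['b0', 'x1', 'id2']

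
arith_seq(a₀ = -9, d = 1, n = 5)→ [-9, -8, -7, -6, -5]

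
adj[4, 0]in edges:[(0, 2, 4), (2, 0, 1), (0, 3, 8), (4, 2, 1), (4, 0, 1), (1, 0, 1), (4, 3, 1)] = 1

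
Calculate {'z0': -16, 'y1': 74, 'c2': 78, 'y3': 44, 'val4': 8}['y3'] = 44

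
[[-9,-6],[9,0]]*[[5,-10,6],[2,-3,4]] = [[-57, 108, -78], [45, -90, 54]]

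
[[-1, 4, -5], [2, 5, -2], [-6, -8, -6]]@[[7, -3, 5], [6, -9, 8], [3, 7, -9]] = C[0][0] = (-1)*(7) + (4)*(6) + (-5)*(3) = 2
C[0][1] = (-1)*(-3) + (4)*(-9) + (-5)*(7) = -68
C[0][2] = (-1)*(5) + (4)*(8) + (-5)*(-9) = 72
C[1][0] = (2)*(7) + (5)*(6) + (-2)*(3) = 38
C[1][1] = (2)*(-3) + (5)*(-9) + (-2)*(7) = -65
C[1][2] = (2)*(5) + (5)*(8) + (-2)*(-9) = 68
... (3 more cells)
= [[2, -68, 72], [38, -65, 68], [-108, 48, -40]]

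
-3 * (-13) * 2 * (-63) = -4914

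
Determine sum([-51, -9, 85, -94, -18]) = -87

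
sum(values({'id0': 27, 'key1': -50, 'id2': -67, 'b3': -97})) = 27 + (-50) + (-67) + (-97)
= -187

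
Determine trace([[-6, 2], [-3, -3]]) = diagonal: (-6) + (-3)
= -9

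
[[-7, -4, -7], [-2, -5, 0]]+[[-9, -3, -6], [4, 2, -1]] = [[-16, -7, -13], [2, -3, -1]]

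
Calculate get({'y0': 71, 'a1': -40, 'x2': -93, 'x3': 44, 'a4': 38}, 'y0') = 71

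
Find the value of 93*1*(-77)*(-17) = 121737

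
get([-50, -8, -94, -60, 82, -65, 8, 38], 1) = -8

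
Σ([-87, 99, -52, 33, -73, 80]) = (-87) + 99 + (-52) + 33 + (-73) + 80
= 0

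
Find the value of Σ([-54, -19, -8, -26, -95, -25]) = -227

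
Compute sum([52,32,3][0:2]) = 84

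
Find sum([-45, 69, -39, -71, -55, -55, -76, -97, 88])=-281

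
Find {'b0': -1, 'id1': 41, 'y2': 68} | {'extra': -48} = {'b0': -1, 'id1': 41, 'y2': 68, 'extra': -48}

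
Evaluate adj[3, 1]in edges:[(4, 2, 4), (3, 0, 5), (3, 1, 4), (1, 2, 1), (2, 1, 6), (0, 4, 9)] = 4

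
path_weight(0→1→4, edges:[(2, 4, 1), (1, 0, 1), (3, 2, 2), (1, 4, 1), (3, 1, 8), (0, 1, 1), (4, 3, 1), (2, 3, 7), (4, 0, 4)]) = w(0→1)=1 + w(1→4)=1
= 2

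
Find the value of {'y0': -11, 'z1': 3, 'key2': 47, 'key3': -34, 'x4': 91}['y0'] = -11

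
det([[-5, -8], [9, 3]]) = (-5)*(3) - (-8)*(9)
= 57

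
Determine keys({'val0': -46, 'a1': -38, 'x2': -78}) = ['val0', 'a1', 'x2']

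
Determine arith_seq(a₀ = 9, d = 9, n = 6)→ a_0 = 9 + 0*9 = 9
a_1 = 9 + 1*9 = 18
a_2 = 9 + 2*9 = 27
...
= [9, 18, 27, 36, 45, 54]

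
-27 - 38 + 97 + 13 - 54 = -9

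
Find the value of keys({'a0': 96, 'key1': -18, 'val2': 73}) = ['a0', 'key1', 'val2']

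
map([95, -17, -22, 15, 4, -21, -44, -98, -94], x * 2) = 95*2=190, -17*2=-34, -22*2=-44, 15*2=30, 4*2=8, -21*2=-42, -44*2=-88, -98*2=-196, -94*2=-188
= [190, -34, -44, 30, 8, -42, -88, -196, -188]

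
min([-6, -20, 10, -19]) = -20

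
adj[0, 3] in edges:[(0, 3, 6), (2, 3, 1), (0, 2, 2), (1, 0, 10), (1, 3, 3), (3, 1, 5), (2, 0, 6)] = 6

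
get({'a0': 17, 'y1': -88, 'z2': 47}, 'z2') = 47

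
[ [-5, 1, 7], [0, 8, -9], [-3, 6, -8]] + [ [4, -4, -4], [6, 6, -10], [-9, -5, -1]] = [[-1, -3, 3], [6, 14, -19], [-12, 1, -9]]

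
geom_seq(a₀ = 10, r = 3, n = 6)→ a_0 = 10*3^0 = 10
a_1 = 10*3^1 = 30
a_2 = 10*3^2 = 90
...
= [10, 30, 90, 270, 810, 2430]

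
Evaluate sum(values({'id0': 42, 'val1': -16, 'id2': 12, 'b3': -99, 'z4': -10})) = 42 + (-16) + 12 + (-99) + (-10)
= -71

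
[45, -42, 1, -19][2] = 1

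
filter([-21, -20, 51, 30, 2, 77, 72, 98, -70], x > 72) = keep x where x > 72: -21✗, -20✗, 51✗, 30✗, 2✗, 77✓, 72✗, 98✓, -70✗
= [77, 98]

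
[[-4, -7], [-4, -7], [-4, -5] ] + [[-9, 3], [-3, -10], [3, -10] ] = [[-13, -4], [-7, -17], [-1, -15]]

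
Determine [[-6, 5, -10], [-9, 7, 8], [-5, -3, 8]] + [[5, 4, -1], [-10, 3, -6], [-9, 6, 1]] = [[-1, 9, -11], [-19, 10, 2], [-14, 3, 9]]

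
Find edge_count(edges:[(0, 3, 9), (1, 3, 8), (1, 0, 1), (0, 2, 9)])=4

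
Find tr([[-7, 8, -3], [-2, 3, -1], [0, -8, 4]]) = 0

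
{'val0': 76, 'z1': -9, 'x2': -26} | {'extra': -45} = {'val0': 76, 'z1': -9, 'x2': -26, 'extra': -45}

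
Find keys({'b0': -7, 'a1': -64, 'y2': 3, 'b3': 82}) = ['b0', 'a1', 'y2', 'b3']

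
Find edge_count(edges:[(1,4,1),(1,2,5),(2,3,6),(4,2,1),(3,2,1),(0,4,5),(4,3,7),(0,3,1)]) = 8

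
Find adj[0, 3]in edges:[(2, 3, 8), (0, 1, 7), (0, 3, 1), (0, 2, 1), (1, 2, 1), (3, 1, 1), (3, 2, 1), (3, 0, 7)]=1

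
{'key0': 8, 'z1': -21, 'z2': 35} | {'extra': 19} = {'key0': 8, 'z1': -21, 'z2': 35, 'extra': 19}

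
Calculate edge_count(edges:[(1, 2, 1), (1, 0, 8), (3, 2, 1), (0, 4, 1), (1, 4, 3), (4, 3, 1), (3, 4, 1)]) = 7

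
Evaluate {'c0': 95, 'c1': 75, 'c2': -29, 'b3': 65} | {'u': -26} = {'c0': 95, 'c1': 75, 'c2': -29, 'b3': 65, 'u': -26}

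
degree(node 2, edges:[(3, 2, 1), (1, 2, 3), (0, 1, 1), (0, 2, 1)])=incident: (3,2), (1,2), (0,2)
= 3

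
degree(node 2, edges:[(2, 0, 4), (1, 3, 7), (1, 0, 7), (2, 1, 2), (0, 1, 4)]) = 2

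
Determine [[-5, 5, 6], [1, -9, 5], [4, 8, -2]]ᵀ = [[-5, 1, 4], [5, -9, 8], [6, 5, -2]]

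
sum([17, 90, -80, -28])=17 + 90 + (-80) + (-28)
= -1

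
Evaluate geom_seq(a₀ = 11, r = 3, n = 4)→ a_0 = 11*3^0 = 11
a_1 = 11*3^1 = 33
a_2 = 11*3^2 = 99
...
= [11, 33, 99, 297]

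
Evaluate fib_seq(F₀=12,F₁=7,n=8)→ F_2 = F_1 + F_0 = 19
F_3 = F_2 + F_1 = 26
F_4 = F_3 + F_2 = 45
...
= [12, 7, 19, 26, 45, 71, 116, 187]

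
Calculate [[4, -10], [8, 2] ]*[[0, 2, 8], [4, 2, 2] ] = [[-40, -12, 12], [8, 20, 68]]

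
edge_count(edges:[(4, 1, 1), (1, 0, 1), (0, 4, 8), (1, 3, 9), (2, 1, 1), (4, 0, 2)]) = 6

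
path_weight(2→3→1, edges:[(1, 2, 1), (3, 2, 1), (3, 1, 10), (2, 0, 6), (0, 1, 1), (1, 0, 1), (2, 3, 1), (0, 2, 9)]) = w(2→3)=1 + w(3→1)=10
= 11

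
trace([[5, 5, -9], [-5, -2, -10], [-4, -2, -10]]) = diagonal: 5 + (-2) + (-10)
= -7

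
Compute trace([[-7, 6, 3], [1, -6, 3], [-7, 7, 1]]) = diagonal: (-7) + (-6) + 1
= -12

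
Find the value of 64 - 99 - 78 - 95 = -208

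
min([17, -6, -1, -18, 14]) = -18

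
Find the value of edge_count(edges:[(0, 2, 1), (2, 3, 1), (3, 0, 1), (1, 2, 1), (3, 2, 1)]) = 5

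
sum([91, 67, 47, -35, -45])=91 + 67 + 47 + (-35) + (-45)
= 125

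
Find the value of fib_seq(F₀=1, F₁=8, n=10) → [1, 8, 9, 17, 26, 43, 69, 112, 181, 293]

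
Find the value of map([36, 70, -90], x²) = (36)²=1296, (70)²=4900, (-90)²=8100
= [1296, 4900, 8100]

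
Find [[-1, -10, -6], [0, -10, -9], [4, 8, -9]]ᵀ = [[-1, 0, 4], [-10, -10, 8], [-6, -9, -9]]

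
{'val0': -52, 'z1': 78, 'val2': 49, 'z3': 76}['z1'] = 78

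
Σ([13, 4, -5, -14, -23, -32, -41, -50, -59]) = 13 + 4 + (-5) + (-14) + (-23) + (-32) + (-41) + (-50) + (-59)
= -207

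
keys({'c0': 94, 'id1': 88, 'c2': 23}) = ['c0', 'id1', 'c2']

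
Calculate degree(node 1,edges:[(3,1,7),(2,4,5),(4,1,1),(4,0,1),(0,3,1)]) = 2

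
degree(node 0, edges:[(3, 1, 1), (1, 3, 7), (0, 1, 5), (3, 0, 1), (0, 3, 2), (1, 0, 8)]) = 4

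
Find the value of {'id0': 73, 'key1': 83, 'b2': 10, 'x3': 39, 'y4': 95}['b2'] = 10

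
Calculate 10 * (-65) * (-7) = 4550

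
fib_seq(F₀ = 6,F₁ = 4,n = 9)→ [6, 4, 10, 14, 24, 38, 62, 100, 162]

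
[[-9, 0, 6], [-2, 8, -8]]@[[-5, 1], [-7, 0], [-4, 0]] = [[21, -9], [-14, -2]]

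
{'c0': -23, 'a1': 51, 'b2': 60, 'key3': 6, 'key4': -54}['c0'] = -23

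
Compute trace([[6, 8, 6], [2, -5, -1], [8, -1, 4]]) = diagonal: 6 + (-5) + 4
= 5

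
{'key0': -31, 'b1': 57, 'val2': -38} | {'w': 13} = {'key0': -31, 'b1': 57, 'val2': -38, 'w': 13}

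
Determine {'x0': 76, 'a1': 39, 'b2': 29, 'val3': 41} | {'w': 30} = {'x0': 76, 'a1': 39, 'b2': 29, 'val3': 41, 'w': 30}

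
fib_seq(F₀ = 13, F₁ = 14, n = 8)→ [13, 14, 27, 41, 68, 109, 177, 286]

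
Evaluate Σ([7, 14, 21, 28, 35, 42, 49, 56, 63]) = 7 + 14 + 21 + 28 + 35 + 42 + 49 + 56 + 63
= 315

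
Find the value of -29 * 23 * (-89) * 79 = 4689677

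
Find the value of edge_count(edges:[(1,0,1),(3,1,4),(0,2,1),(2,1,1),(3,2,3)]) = 5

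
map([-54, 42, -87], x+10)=-54+10=-44, 42+10=52, -87+10=-77
= [-44, 52, -77]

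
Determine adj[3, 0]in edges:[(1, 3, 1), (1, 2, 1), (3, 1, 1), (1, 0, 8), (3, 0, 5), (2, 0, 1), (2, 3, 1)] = 5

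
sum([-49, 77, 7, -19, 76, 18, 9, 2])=121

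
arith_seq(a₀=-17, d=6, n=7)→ a_0 = -17 + 0*6 = -17
a_1 = -17 + 1*6 = -11
a_2 = -17 + 2*6 = -5
...
= [-17, -11, -5, 1, 7, 13, 19]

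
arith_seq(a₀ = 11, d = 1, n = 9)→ a_0 = 11 + 0*1 = 11
a_1 = 11 + 1*1 = 12
a_2 = 11 + 2*1 = 13
...
= [11, 12, 13, 14, 15, 16, 17, 18, 19]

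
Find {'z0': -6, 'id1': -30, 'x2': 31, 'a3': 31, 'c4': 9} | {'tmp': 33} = {'z0': -6, 'id1': -30, 'x2': 31, 'a3': 31, 'c4': 9, 'tmp': 33}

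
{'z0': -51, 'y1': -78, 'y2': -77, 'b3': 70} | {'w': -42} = {'z0': -51, 'y1': -78, 'y2': -77, 'b3': 70, 'w': -42}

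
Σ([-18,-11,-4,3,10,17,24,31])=52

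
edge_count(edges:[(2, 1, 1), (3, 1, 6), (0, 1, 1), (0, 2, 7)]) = 4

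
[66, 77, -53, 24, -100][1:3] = [77, -53]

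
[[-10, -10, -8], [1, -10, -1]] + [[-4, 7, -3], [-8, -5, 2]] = [[-14, -3, -11], [-7, -15, 1]]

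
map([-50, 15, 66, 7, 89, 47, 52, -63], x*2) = [-100, 30, 132, 14, 178, 94, 104, -126]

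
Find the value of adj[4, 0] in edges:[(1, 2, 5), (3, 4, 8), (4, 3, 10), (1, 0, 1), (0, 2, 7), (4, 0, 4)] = 4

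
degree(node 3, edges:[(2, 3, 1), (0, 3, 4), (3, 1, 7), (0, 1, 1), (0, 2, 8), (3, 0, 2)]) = incident: (2,3), (0,3), (3,1), (3,0)
= 4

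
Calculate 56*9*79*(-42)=-1672272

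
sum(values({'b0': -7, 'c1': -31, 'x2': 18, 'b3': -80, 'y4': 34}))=-66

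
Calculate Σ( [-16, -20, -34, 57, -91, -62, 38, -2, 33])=(-16) + (-20) + (-34) + 57 + (-91) + (-62) + 38 + (-2) + 33
= -97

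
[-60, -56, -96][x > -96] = keep x where x > -96: -60✓, -56✓, -96✗
= [-60, -56]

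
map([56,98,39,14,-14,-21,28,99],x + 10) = 56+10=66, 98+10=108, 39+10=49, 14+10=24, -14+10=-4, -21+10=-11, 28+10=38, 99+10=109
= [66, 108, 49, 24, -4, -11, 38, 109]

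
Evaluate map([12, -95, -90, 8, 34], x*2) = [24, -190, -180, 16, 68]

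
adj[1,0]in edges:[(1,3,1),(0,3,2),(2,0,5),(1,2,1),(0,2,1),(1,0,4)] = 4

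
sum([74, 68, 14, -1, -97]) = 58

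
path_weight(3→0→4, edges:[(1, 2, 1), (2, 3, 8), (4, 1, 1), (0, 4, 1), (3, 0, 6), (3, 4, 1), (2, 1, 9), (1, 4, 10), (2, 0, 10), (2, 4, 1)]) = 7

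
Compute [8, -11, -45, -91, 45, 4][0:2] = [8, -11]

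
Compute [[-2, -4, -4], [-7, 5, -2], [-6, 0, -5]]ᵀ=[[-2, -7, -6], [-4, 5, 0], [-4, -2, -5]]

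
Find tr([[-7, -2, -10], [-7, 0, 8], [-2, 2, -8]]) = diagonal: (-7) + 0 + (-8)
= -15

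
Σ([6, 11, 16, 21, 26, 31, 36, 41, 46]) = 234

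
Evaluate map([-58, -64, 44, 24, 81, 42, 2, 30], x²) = [3364, 4096, 1936, 576, 6561, 1764, 4, 900]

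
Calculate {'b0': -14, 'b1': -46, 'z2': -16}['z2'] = -16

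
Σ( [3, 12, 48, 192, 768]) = 3 + 12 + 48 + 192 + 768
= 1023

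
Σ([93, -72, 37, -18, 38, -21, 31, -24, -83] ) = -19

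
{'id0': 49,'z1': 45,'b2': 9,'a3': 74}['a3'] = 74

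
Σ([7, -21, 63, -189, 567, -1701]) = -1274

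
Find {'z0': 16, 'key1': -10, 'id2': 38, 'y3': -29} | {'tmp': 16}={'z0': 16, 'key1': -10, 'id2': 38, 'y3': -29, 'tmp': 16}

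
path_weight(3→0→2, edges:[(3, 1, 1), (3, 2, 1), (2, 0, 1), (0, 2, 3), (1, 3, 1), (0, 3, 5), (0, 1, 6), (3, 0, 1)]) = 4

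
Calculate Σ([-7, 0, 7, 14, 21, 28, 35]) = 98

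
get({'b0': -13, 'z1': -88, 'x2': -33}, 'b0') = -13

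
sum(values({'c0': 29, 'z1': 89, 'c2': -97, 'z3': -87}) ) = 29 + 89 + (-97) + (-87)
= -66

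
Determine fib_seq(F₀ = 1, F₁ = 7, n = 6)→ F_2 = F_1 + F_0 = 8
F_3 = F_2 + F_1 = 15
F_4 = F_3 + F_2 = 23
...
= [1, 7, 8, 15, 23, 38]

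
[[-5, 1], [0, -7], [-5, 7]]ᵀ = [[-5, 0, -5], [1, -7, 7]]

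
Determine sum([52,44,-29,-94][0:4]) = slice → [52, 44, -29, -94]
52 + 44 + (-29) + (-94)
= -27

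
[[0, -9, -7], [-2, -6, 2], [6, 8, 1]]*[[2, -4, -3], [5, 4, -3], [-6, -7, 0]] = C[0][0] = (0)*(2) + (-9)*(5) + (-7)*(-6) = -3
C[0][1] = (0)*(-4) + (-9)*(4) + (-7)*(-7) = 13
C[0][2] = (0)*(-3) + (-9)*(-3) + (-7)*(0) = 27
C[1][0] = (-2)*(2) + (-6)*(5) + (2)*(-6) = -46
C[1][1] = (-2)*(-4) + (-6)*(4) + (2)*(-7) = -30
C[1][2] = (-2)*(-3) + (-6)*(-3) + (2)*(0) = 24
... (3 more cells)
= [[-3, 13, 27], [-46, -30, 24], [46, 1, -42]]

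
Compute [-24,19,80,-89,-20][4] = -20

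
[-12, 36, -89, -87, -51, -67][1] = 36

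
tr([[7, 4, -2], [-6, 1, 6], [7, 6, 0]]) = diagonal: 7 + 1 + 0
= 8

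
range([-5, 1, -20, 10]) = 30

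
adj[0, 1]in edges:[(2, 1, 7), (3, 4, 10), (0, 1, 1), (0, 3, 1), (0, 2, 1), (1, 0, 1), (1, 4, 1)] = 1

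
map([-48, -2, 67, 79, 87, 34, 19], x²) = (-48)²=2304, (-2)²=4, (67)²=4489, (79)²=6241, (87)²=7569, (34)²=1156, (19)²=361
= [2304, 4, 4489, 6241, 7569, 1156, 361]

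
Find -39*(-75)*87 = 254475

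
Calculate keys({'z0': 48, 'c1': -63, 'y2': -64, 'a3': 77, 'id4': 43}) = ['z0', 'c1', 'y2', 'a3', 'id4']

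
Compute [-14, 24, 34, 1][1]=24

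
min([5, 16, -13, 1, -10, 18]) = -13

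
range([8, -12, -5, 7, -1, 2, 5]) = 20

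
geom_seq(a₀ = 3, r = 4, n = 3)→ [3, 12, 48]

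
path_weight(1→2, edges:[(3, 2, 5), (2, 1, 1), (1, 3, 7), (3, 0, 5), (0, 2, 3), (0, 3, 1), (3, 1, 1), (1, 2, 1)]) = w(1→2)=1
= 1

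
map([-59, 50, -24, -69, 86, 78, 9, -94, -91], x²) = [3481, 2500, 576, 4761, 7396, 6084, 81, 8836, 8281]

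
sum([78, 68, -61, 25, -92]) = 78 + 68 + (-61) + 25 + (-92)
= 18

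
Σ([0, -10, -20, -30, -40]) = 0 + (-10) + (-20) + (-30) + (-40)
= -100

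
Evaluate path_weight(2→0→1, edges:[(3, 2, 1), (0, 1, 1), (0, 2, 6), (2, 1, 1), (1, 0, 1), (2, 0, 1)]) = w(2→0)=1 + w(0→1)=1
= 2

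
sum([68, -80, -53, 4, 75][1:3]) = slice → [-80, -53]
(-80) + (-53)
= -133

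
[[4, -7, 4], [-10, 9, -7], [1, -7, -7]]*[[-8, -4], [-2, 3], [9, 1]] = C[0][0] = (4)*(-8) + (-7)*(-2) + (4)*(9) = 18
C[0][1] = (4)*(-4) + (-7)*(3) + (4)*(1) = -33
C[1][0] = (-10)*(-8) + (9)*(-2) + (-7)*(9) = -1
C[1][1] = (-10)*(-4) + (9)*(3) + (-7)*(1) = 60
C[2][0] = (1)*(-8) + (-7)*(-2) + (-7)*(9) = -57
C[2][1] = (1)*(-4) + (-7)*(3) + (-7)*(1) = -32
= [[18, -33], [-1, 60], [-57, -32]]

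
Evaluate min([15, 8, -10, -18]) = -18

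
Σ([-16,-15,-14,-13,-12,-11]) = -81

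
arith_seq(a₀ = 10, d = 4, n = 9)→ a_0 = 10 + 0*4 = 10
a_1 = 10 + 1*4 = 14
a_2 = 10 + 2*4 = 18
...
= [10, 14, 18, 22, 26, 30, 34, 38, 42]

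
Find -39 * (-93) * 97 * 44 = 15480036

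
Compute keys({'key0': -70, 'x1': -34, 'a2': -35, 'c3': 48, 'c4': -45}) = ['key0', 'x1', 'a2', 'c3', 'c4']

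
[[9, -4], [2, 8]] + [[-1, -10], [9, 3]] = [[8, -14], [11, 11]]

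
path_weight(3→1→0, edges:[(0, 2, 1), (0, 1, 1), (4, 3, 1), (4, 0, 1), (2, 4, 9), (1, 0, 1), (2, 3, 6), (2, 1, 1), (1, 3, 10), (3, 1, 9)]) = 10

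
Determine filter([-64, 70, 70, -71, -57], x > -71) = keep x where x > -71: -64✓, 70✓, 70✓, -71✗, -57✓
= [-64, 70, 70, -57]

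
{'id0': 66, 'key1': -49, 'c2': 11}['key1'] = -49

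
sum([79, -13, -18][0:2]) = 66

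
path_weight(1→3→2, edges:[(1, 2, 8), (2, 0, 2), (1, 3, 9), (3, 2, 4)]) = 13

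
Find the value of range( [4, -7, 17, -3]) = 24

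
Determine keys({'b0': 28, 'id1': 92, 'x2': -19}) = ['b0', 'id1', 'x2']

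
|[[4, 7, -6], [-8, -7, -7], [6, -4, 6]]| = -682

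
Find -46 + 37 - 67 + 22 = -54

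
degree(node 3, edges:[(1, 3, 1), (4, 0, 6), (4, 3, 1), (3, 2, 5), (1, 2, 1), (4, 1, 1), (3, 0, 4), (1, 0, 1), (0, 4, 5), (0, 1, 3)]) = incident: (1,3), (4,3), (3,2), (3,0)
= 4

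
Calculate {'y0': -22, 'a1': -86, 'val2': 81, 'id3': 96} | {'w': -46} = {'y0': -22, 'a1': -86, 'val2': 81, 'id3': 96, 'w': -46}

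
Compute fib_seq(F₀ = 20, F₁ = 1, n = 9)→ F_2 = F_1 + F_0 = 21
F_3 = F_2 + F_1 = 22
F_4 = F_3 + F_2 = 43
...
= [20, 1, 21, 22, 43, 65, 108, 173, 281]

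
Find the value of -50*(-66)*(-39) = -128700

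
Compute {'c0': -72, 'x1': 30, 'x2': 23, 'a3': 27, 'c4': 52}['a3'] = 27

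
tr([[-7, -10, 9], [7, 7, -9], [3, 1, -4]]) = -4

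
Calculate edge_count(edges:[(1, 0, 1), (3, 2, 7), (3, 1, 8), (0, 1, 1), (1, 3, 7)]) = 5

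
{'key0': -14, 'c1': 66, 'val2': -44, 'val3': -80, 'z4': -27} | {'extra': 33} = {'key0': -14, 'c1': 66, 'val2': -44, 'val3': -80, 'z4': -27, 'extra': 33}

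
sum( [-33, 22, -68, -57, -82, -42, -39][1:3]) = -46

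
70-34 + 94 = 130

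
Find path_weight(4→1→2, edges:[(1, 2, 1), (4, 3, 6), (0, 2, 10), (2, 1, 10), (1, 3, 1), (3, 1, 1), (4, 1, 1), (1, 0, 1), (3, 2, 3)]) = 2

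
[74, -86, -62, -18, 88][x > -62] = [74, -18, 88]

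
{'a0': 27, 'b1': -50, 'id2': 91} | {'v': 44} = {'a0': 27, 'b1': -50, 'id2': 91, 'v': 44}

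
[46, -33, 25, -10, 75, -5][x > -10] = keep x where x > -10: 46✓, -33✗, 25✓, -10✗, 75✓, -5✓
= [46, 25, 75, -5]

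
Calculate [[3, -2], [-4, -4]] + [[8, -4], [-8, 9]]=[[11, -6], [-12, 5]]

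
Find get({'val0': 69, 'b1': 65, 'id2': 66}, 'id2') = 66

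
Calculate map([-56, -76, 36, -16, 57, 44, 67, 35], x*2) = -56*2=-112, -76*2=-152, 36*2=72, -16*2=-32, 57*2=114, 44*2=88, 67*2=134, 35*2=70
= [-112, -152, 72, -32, 114, 88, 134, 70]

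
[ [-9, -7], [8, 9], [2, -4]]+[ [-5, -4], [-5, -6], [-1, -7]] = [[-14, -11], [3, 3], [1, -11]]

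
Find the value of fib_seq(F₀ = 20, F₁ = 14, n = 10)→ [20, 14, 34, 48, 82, 130, 212, 342, 554, 896]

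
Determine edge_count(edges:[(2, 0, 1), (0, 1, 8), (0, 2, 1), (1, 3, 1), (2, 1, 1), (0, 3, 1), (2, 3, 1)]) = 7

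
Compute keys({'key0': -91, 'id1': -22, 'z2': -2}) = ['key0', 'id1', 'z2']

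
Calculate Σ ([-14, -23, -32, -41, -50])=-160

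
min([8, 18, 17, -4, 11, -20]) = -20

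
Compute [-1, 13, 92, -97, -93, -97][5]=-97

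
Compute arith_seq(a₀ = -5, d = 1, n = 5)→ [-5, -4, -3, -2, -1]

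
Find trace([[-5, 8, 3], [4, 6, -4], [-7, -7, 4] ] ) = 5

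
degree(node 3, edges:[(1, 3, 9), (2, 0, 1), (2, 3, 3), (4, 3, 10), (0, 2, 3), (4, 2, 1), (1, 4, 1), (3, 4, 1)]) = 4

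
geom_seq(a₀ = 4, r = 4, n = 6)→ a_0 = 4*4^0 = 4
a_1 = 4*4^1 = 16
a_2 = 4*4^2 = 64
...
= [4, 16, 64, 256, 1024, 4096]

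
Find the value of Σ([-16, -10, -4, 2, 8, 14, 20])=(-16) + (-10) + (-4) + 2 + 8 + 14 + 20
= 14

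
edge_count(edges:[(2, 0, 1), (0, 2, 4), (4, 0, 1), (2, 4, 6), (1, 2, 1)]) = 5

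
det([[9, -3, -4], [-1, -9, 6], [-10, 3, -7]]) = (1)*(9)*det([[-9, 6], [3, -7]]) + (-1)*(-3)*det([[-1, 6], [-10, -7]]) + (1)*(-4)*det([[-1, -9], [-10, 3]])
= 405 + 201 + 372
= 978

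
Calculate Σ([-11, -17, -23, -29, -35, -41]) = -156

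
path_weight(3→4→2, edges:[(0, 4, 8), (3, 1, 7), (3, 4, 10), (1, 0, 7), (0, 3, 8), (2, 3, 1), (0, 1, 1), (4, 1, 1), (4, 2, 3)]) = w(3→4)=10 + w(4→2)=3
= 13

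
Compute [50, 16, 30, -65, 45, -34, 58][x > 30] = [50, 45, 58]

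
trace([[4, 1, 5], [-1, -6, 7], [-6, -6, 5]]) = 3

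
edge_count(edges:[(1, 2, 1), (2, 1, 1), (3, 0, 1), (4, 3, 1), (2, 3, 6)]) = 5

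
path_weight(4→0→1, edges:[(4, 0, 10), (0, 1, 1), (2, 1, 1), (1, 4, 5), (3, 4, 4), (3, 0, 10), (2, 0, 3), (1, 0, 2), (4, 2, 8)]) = w(4→0)=10 + w(0→1)=1
= 11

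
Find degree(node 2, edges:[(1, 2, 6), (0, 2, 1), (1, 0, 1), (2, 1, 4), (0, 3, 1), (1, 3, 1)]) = incident: (1,2), (0,2), (2,1)
= 3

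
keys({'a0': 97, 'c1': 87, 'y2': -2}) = ['a0', 'c1', 'y2']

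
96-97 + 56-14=41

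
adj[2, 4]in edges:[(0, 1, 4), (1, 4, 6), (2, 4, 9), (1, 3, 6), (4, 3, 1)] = 9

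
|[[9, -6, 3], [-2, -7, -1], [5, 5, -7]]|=675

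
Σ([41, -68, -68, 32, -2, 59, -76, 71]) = 41 + (-68) + (-68) + 32 + (-2) + 59 + (-76) + 71
= -11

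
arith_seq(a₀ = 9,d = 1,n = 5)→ [9, 10, 11, 12, 13]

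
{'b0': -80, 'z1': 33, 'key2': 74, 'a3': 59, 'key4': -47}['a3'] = 59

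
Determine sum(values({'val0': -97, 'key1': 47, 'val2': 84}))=(-97) + 47 + 84
= 34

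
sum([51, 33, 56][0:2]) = slice → [51, 33]
51 + 33
= 84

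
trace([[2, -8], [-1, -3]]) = diagonal: 2 + (-3)
= -1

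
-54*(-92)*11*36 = 1967328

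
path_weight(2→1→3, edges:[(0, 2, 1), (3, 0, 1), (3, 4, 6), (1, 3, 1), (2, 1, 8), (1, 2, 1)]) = w(2→1)=8 + w(1→3)=1
= 9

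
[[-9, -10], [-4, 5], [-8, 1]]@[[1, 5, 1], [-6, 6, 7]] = C[0][0] = (-9)*(1) + (-10)*(-6) = 51
C[0][1] = (-9)*(5) + (-10)*(6) = -105
C[0][2] = (-9)*(1) + (-10)*(7) = -79
C[1][0] = (-4)*(1) + (5)*(-6) = -34
C[1][1] = (-4)*(5) + (5)*(6) = 10
C[1][2] = (-4)*(1) + (5)*(7) = 31
... (3 more cells)
= [[51, -105, -79], [-34, 10, 31], [-14, -34, -1]]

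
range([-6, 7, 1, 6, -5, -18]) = 25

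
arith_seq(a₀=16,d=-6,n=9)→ a_0 = 16 + 0*-6 = 16
a_1 = 16 + 1*-6 = 10
a_2 = 16 + 2*-6 = 4
...
= [16, 10, 4, -2, -8, -14, -20, -26, -32]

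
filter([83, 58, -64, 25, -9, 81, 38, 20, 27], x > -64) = [83, 58, 25, -9, 81, 38, 20, 27]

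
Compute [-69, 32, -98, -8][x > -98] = [-69, 32, -8]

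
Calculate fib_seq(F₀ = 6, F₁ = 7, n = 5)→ F_2 = F_1 + F_0 = 13
F_3 = F_2 + F_1 = 20
F_4 = F_3 + F_2 = 33
= [6, 7, 13, 20, 33]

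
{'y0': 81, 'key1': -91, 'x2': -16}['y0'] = 81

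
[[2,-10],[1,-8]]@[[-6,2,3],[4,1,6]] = C[0][0] = (2)*(-6) + (-10)*(4) = -52
C[0][1] = (2)*(2) + (-10)*(1) = -6
C[0][2] = (2)*(3) + (-10)*(6) = -54
C[1][0] = (1)*(-6) + (-8)*(4) = -38
C[1][1] = (1)*(2) + (-8)*(1) = -6
C[1][2] = (1)*(3) + (-8)*(6) = -45
= [[-52, -6, -54], [-38, -6, -45]]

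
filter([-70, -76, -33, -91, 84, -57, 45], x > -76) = [-70, -33, 84, -57, 45]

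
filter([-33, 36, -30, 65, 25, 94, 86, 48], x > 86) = keep x where x > 86: -33✗, 36✗, -30✗, 65✗, 25✗, 94✓, 86✗, 48✗
= [94]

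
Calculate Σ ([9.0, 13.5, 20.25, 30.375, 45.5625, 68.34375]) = 187.03125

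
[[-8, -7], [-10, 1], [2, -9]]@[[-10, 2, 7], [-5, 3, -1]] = [[115, -37, -49], [95, -17, -71], [25, -23, 23]]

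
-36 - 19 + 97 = 42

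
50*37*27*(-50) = -2497500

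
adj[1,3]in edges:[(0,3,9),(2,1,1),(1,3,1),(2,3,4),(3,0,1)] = 1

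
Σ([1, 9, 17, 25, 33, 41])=126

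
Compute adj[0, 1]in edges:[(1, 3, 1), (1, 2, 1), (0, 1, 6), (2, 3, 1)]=6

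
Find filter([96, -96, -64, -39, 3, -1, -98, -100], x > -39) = keep x where x > -39: 96✓, -96✗, -64✗, -39✗, 3✓, -1✓, -98✗, -100✗
= [96, 3, -1]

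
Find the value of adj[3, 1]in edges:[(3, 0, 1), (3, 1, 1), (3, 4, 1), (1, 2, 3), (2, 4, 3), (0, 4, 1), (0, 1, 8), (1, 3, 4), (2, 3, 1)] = 1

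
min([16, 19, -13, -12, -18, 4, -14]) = -18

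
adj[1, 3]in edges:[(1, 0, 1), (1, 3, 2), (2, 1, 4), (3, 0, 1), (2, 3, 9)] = 2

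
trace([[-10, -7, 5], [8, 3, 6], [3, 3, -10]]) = -17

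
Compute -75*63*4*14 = -264600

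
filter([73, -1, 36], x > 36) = [73]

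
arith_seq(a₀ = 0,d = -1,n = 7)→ a_0 = 0 + 0*-1 = 0
a_1 = 0 + 1*-1 = -1
a_2 = 0 + 2*-1 = -2
...
= [0, -1, -2, -3, -4, -5, -6]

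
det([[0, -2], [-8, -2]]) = (0)*(-2) - (-2)*(-8)
= -16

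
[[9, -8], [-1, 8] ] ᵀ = [[9, -1], [-8, 8]]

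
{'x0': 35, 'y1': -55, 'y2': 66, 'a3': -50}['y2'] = 66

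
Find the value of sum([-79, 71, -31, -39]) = -78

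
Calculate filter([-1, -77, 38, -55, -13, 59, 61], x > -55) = keep x where x > -55: -1✓, -77✗, 38✓, -55✗, -13✓, 59✓, 61✓
= [-1, 38, -13, 59, 61]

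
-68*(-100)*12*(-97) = -7915200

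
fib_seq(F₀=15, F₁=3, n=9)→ F_2 = F_1 + F_0 = 18
F_3 = F_2 + F_1 = 21
F_4 = F_3 + F_2 = 39
...
= [15, 3, 18, 21, 39, 60, 99, 159, 258]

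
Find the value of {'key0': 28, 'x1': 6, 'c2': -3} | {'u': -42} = {'key0': 28, 'x1': 6, 'c2': -3, 'u': -42}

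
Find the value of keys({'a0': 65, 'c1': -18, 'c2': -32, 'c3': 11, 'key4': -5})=['a0', 'c1', 'c2', 'c3', 'key4']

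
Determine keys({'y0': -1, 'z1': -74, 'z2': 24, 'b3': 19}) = ['y0', 'z1', 'z2', 'b3']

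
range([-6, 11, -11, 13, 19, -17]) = 36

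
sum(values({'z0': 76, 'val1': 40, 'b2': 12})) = 128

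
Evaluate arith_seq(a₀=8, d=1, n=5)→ [8, 9, 10, 11, 12]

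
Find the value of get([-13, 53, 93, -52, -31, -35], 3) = -52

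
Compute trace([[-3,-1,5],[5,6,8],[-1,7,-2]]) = 1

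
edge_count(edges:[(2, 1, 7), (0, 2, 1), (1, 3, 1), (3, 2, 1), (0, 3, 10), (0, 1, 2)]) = 6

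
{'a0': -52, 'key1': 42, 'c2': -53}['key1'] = 42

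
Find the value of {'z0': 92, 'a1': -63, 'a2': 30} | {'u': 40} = {'z0': 92, 'a1': -63, 'a2': 30, 'u': 40}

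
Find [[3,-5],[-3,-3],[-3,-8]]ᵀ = [[3, -3, -3], [-5, -3, -8]]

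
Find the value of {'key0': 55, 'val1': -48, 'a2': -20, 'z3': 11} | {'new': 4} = {'key0': 55, 'val1': -48, 'a2': -20, 'z3': 11, 'new': 4}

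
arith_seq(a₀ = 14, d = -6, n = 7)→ [14, 8, 2, -4, -10, -16, -22]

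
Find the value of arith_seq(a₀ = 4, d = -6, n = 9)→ [4, -2, -8, -14, -20, -26, -32, -38, -44]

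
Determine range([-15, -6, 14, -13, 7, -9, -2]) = 29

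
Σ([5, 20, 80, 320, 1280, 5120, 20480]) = 5 + 20 + 80 + 320 + 1280 + 5120 + 20480
= 27305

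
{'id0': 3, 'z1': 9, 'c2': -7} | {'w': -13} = {'id0': 3, 'z1': 9, 'c2': -7, 'w': -13}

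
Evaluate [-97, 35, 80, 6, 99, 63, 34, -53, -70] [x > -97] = keep x where x > -97: -97✗, 35✓, 80✓, 6✓, 99✓, 63✓, 34✓, -53✓, -70✓
= [35, 80, 6, 99, 63, 34, -53, -70]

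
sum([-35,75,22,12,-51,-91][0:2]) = 40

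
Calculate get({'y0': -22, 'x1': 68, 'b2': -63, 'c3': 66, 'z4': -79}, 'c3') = 66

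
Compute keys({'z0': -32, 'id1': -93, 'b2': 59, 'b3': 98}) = ['z0', 'id1', 'b2', 'b3']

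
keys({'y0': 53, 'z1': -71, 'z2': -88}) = ['y0', 'z1', 'z2']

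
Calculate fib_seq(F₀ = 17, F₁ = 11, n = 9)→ [17, 11, 28, 39, 67, 106, 173, 279, 452]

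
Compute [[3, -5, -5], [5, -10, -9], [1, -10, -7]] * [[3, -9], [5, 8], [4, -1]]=[[-36, -62], [-71, -116], [-75, -82]]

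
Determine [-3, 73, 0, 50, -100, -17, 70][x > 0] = [73, 50, 70]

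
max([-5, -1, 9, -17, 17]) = 17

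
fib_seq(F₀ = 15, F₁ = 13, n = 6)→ [15, 13, 28, 41, 69, 110]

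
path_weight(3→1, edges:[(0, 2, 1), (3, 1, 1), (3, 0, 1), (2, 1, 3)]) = w(3→1)=1
= 1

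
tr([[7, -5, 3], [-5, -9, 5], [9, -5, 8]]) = diagonal: 7 + (-9) + 8
= 6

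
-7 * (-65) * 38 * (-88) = -1521520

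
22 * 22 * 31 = 15004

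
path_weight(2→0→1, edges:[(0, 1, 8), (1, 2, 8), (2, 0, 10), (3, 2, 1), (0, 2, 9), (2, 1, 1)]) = w(2→0)=10 + w(0→1)=8
= 18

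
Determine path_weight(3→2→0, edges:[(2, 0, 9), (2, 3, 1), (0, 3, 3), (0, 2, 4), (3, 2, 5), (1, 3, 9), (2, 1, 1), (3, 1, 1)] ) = 14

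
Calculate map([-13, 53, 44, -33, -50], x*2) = [-26, 106, 88, -66, -100]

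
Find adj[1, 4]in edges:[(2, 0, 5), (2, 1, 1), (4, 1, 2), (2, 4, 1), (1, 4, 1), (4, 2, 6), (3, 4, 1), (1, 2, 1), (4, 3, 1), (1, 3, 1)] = 1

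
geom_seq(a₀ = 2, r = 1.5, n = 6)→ [2.0, 3.0, 4.5, 6.75, 10.125, 15.1875]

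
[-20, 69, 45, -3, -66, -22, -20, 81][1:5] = [69, 45, -3, -66]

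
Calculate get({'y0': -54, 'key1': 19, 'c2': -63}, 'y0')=-54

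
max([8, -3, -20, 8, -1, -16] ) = 8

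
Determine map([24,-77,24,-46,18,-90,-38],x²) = (24)²=576, (-77)²=5929, (24)²=576, (-46)²=2116, (18)²=324, (-90)²=8100, (-38)²=1444
= [576, 5929, 576, 2116, 324, 8100, 1444]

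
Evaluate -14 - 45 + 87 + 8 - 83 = -47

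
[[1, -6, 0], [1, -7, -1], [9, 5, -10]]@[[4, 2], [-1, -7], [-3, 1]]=[[10, 44], [14, 50], [61, -27]]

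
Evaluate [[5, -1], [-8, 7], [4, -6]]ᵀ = [[5, -8, 4], [-1, 7, -6]]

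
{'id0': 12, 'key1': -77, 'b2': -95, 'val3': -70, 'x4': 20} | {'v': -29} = {'id0': 12, 'key1': -77, 'b2': -95, 'val3': -70, 'x4': 20, 'v': -29}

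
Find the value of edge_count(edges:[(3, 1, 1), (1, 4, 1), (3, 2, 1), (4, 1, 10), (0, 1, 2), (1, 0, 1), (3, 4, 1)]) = 7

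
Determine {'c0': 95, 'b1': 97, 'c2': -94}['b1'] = 97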